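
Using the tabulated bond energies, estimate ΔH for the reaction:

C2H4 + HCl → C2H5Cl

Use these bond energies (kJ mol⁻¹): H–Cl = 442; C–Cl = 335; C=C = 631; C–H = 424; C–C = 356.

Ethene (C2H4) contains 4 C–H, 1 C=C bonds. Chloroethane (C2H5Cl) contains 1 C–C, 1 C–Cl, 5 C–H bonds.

Bonds broken (reactants):
  C–H: 4 × 424 = 1696
  C=C: 1 × 631 = 631
  H–Cl: 1 × 442 = 442
  Σ(broken) = 2769 kJ
Bonds formed (products):
  C–C: 1 × 356 = 356
  C–Cl: 1 × 335 = 335
  C–H: 5 × 424 = 2120
  Σ(formed) = 2811 kJ
ΔH = Σ(broken) − Σ(formed) = 2769 − 2811 = −42 kJ

ΔH ≈ −42 kJ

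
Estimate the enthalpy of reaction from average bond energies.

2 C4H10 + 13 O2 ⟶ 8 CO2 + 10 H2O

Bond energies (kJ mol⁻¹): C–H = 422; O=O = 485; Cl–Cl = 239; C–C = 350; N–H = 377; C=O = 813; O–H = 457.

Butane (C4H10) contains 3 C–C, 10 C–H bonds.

Bonds broken (reactants):
  C–C: 6 × 350 = 2100
  C–H: 20 × 422 = 8440
  O=O: 13 × 485 = 6305
  Σ(broken) = 16845 kJ
Bonds formed (products):
  C=O: 16 × 813 = 13008
  O–H: 20 × 457 = 9140
  Σ(formed) = 22148 kJ
ΔH = Σ(broken) − Σ(formed) = 16845 − 22148 = −5303 kJ

ΔH ≈ −5303 kJ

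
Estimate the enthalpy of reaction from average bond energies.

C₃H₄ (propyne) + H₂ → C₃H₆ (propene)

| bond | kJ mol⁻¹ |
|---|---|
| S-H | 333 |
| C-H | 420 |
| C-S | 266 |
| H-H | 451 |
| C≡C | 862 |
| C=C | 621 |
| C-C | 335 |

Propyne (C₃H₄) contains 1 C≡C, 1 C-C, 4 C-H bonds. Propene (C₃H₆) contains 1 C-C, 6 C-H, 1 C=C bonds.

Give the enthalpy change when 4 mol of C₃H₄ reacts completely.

ΔH = −592 kJ

Bonds broken (reactants):
  C≡C: 1 × 862 = 862
  C-C: 1 × 335 = 335
  C-H: 4 × 420 = 1680
  H-H: 1 × 451 = 451
  Σ(broken) = 3328 kJ
Bonds formed (products):
  C-C: 1 × 335 = 335
  C-H: 6 × 420 = 2520
  C=C: 1 × 621 = 621
  Σ(formed) = 3476 kJ
ΔH = Σ(broken) − Σ(formed) = 3328 − 3476 = −148 kJ
For 4× the reaction as written: 4 × (−148) = −592 kJ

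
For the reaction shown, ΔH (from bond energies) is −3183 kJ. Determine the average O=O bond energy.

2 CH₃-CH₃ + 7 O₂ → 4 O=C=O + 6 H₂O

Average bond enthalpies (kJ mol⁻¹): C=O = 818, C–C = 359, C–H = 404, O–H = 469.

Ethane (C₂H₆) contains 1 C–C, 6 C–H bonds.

Let D be the O=O bond energy.
Σ(broken) = 2×359 + 12×404 + 7×D = 5566 + 7D
Σ(formed) = 8×818 + 12×469 = 12172
ΔH = Σ(broken) − Σ(formed) = (5566 + 7D) − (12172) = −6606 + 7D
Setting this equal to −3183 kJ gives 7D = 3423, so D = 489 kJ/mol.

D(O=O) ≈ 489 kJ/mol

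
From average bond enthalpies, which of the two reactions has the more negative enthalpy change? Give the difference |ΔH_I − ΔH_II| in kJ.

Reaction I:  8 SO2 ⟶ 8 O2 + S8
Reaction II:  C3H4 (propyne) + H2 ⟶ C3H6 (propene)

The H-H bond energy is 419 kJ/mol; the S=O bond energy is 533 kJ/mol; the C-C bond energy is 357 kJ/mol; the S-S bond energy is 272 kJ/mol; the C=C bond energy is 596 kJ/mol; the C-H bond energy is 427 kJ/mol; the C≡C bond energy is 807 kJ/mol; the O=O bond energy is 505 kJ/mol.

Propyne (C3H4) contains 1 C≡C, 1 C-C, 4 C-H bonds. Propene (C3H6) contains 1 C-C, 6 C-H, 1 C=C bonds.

Reaction II, by 2536 kJ

Reaction I:
  Bonds broken (reactants):
    S=O: 16 × 533 = 8528
    Σ(broken) = 8528 kJ
  Bonds formed (products):
    O=O: 8 × 505 = 4040
    S-S: 8 × 272 = 2176
    Σ(formed) = 6216 kJ
  ΔH_I = 8528 − 6216 = +2312 kJ
Reaction II:
  Bonds broken (reactants):
    C≡C: 1 × 807 = 807
    C-C: 1 × 357 = 357
    C-H: 4 × 427 = 1708
    H-H: 1 × 419 = 419
    Σ(broken) = 3291 kJ
  Bonds formed (products):
    C-C: 1 × 357 = 357
    C-H: 6 × 427 = 2562
    C=C: 1 × 596 = 596
    Σ(formed) = 3515 kJ
  ΔH_II = 3291 − 3515 = −224 kJ
ΔH_I − ΔH_II = +2536 kJ, so reaction II has the more negative ΔH; |ΔH_I − ΔH_II| = 2536 kJ.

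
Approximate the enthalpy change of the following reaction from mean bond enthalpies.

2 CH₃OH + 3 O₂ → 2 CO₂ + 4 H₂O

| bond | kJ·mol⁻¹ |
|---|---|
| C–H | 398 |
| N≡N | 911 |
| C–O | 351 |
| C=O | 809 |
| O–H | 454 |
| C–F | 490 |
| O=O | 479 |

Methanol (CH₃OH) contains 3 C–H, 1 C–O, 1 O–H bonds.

Bonds broken (reactants):
  C–H: 6 × 398 = 2388
  C–O: 2 × 351 = 702
  O–H: 2 × 454 = 908
  O=O: 3 × 479 = 1437
  Σ(broken) = 5435 kJ
Bonds formed (products):
  C=O: 4 × 809 = 3236
  O–H: 8 × 454 = 3632
  Σ(formed) = 6868 kJ
ΔH = Σ(broken) − Σ(formed) = 5435 − 6868 = −1433 kJ

ΔH ≈ −1433 kJ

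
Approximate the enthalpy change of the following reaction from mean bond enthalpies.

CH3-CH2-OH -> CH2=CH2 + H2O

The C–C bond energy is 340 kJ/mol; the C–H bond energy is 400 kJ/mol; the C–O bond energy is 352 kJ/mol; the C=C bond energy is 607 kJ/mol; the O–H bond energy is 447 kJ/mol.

Bonds broken (reactants):
  C–C: 1 × 340 = 340
  C–H: 5 × 400 = 2000
  C–O: 1 × 352 = 352
  O–H: 1 × 447 = 447
  Σ(broken) = 3139 kJ
Bonds formed (products):
  C–H: 4 × 400 = 1600
  C=C: 1 × 607 = 607
  O–H: 2 × 447 = 894
  Σ(formed) = 3101 kJ
ΔH = Σ(broken) − Σ(formed) = 3139 − 3101 = +38 kJ

ΔH ≈ +38 kJ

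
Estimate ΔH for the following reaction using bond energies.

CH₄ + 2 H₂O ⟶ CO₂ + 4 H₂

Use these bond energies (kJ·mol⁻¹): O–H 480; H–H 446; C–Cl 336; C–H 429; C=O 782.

Bonds broken (reactants):
  C–H: 4 × 429 = 1716
  O–H: 4 × 480 = 1920
  Σ(broken) = 3636 kJ
Bonds formed (products):
  C=O: 2 × 782 = 1564
  H–H: 4 × 446 = 1784
  Σ(formed) = 3348 kJ
ΔH = Σ(broken) − Σ(formed) = 3636 − 3348 = +288 kJ

ΔH ≈ +288 kJ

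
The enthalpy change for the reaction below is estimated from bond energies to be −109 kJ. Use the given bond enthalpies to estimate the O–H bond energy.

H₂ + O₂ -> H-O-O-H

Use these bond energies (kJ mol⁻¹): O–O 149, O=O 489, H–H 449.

Let D be the O–H bond energy.
Σ(broken) = 1×449 + 1×489 = 938
Σ(formed) = 2×D + 1×149 = 149 + 2D
ΔH = Σ(broken) − Σ(formed) = (938) − (149 + 2D) = +789 − 2D
Setting this equal to −109 kJ gives 2D = 898, so D = 449 kJ/mol.

D(O–H) ≈ 449 kJ/mol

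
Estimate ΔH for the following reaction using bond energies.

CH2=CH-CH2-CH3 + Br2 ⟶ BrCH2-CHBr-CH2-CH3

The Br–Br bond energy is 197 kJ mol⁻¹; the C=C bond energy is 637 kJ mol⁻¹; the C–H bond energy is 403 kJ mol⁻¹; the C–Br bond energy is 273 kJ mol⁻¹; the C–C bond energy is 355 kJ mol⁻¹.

ΔH ≈ −67 kJ

Bonds broken (reactants):
  Br–Br: 1 × 197 = 197
  C–C: 2 × 355 = 710
  C–H: 8 × 403 = 3224
  C=C: 1 × 637 = 637
  Σ(broken) = 4768 kJ
Bonds formed (products):
  C–Br: 2 × 273 = 546
  C–C: 3 × 355 = 1065
  C–H: 8 × 403 = 3224
  Σ(formed) = 4835 kJ
ΔH = Σ(broken) − Σ(formed) = 4768 − 4835 = −67 kJ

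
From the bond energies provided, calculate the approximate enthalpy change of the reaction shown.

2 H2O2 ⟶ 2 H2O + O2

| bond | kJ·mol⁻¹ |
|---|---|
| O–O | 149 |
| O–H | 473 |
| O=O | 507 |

ΔH ≈ −209 kJ

Bonds broken (reactants):
  O–H: 4 × 473 = 1892
  O–O: 2 × 149 = 298
  Σ(broken) = 2190 kJ
Bonds formed (products):
  O–H: 4 × 473 = 1892
  O=O: 1 × 507 = 507
  Σ(formed) = 2399 kJ
ΔH = Σ(broken) − Σ(formed) = 2190 − 2399 = −209 kJ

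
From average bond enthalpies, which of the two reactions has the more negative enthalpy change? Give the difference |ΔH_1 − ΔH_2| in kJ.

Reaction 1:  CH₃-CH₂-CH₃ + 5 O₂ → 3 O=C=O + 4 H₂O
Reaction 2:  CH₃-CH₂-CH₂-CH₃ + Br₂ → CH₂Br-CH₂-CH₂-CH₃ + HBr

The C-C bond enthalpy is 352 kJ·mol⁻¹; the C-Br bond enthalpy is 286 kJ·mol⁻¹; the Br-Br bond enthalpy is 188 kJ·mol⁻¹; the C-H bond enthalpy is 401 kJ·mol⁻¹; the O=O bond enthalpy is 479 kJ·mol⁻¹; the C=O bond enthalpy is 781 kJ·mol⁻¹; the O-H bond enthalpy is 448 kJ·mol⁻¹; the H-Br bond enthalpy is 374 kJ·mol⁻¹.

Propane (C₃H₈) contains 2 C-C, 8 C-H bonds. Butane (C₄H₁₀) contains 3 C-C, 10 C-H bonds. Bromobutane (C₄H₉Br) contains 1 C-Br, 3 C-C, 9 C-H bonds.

Reaction 1:
  Bonds broken (reactants):
    C-C: 2 × 352 = 704
    C-H: 8 × 401 = 3208
    O=O: 5 × 479 = 2395
    Σ(broken) = 6307 kJ
  Bonds formed (products):
    C=O: 6 × 781 = 4686
    O-H: 8 × 448 = 3584
    Σ(formed) = 8270 kJ
  ΔH_1 = 6307 − 8270 = −1963 kJ
Reaction 2:
  Bonds broken (reactants):
    Br-Br: 1 × 188 = 188
    C-C: 3 × 352 = 1056
    C-H: 10 × 401 = 4010
    Σ(broken) = 5254 kJ
  Bonds formed (products):
    C-Br: 1 × 286 = 286
    C-C: 3 × 352 = 1056
    C-H: 9 × 401 = 3609
    H-Br: 1 × 374 = 374
    Σ(formed) = 5325 kJ
  ΔH_2 = 5254 − 5325 = −71 kJ
ΔH_1 − ΔH_2 = −1892 kJ, so reaction 1 has the more negative ΔH; |ΔH_1 − ΔH_2| = 1892 kJ.

Reaction 1, by 1892 kJ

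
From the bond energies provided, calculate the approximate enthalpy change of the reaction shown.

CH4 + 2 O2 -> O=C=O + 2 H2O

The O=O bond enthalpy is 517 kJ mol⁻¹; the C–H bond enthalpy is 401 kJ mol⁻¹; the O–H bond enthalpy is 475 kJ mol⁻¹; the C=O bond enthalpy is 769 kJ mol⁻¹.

Bonds broken (reactants):
  C–H: 4 × 401 = 1604
  O=O: 2 × 517 = 1034
  Σ(broken) = 2638 kJ
Bonds formed (products):
  C=O: 2 × 769 = 1538
  O–H: 4 × 475 = 1900
  Σ(formed) = 3438 kJ
ΔH = Σ(broken) − Σ(formed) = 2638 − 3438 = −800 kJ

ΔH ≈ −800 kJ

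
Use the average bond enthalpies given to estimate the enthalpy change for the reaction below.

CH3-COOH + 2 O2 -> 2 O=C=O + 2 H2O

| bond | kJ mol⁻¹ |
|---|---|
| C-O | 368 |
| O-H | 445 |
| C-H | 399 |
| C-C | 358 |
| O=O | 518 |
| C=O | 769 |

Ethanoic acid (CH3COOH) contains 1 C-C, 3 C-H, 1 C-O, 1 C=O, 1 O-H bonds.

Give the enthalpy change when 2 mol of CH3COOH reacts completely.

Bonds broken (reactants):
  C-C: 1 × 358 = 358
  C-H: 3 × 399 = 1197
  C-O: 1 × 368 = 368
  C=O: 1 × 769 = 769
  O-H: 1 × 445 = 445
  O=O: 2 × 518 = 1036
  Σ(broken) = 4173 kJ
Bonds formed (products):
  C=O: 4 × 769 = 3076
  O-H: 4 × 445 = 1780
  Σ(formed) = 4856 kJ
ΔH = Σ(broken) − Σ(formed) = 4173 − 4856 = −683 kJ
For 2× the reaction as written: 2 × (−683) = −1366 kJ

ΔH = −1366 kJ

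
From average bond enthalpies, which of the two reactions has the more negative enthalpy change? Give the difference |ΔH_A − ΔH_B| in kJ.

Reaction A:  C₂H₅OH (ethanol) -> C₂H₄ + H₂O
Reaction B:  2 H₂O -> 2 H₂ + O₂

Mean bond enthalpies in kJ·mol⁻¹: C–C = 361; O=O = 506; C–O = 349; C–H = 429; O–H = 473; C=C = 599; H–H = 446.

Reaction A, by 427 kJ

Reaction A:
  Bonds broken (reactants):
    C–C: 1 × 361 = 361
    C–H: 5 × 429 = 2145
    C–O: 1 × 349 = 349
    O–H: 1 × 473 = 473
    Σ(broken) = 3328 kJ
  Bonds formed (products):
    C–H: 4 × 429 = 1716
    C=C: 1 × 599 = 599
    O–H: 2 × 473 = 946
    Σ(formed) = 3261 kJ
  ΔH_A = 3328 − 3261 = +67 kJ
Reaction B:
  Bonds broken (reactants):
    O–H: 4 × 473 = 1892
    Σ(broken) = 1892 kJ
  Bonds formed (products):
    H–H: 2 × 446 = 892
    O=O: 1 × 506 = 506
    Σ(formed) = 1398 kJ
  ΔH_B = 1892 − 1398 = +494 kJ
ΔH_A − ΔH_B = −427 kJ, so reaction A has the more negative ΔH; |ΔH_A − ΔH_B| = 427 kJ.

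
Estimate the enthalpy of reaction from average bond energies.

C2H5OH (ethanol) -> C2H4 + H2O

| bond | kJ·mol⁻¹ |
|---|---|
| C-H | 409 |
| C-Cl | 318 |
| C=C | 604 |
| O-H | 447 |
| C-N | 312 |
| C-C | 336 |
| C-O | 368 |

Bonds broken (reactants):
  C-C: 1 × 336 = 336
  C-H: 5 × 409 = 2045
  C-O: 1 × 368 = 368
  O-H: 1 × 447 = 447
  Σ(broken) = 3196 kJ
Bonds formed (products):
  C-H: 4 × 409 = 1636
  C=C: 1 × 604 = 604
  O-H: 2 × 447 = 894
  Σ(formed) = 3134 kJ
ΔH = Σ(broken) − Σ(formed) = 3196 − 3134 = +62 kJ

ΔH ≈ +62 kJ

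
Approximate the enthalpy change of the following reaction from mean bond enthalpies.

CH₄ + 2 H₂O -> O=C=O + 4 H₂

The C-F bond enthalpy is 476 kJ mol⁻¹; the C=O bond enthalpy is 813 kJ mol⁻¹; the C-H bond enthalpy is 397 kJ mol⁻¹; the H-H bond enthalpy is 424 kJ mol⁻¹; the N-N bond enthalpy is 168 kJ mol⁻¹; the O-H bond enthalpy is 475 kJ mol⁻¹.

ΔH ≈ +166 kJ

Bonds broken (reactants):
  C-H: 4 × 397 = 1588
  O-H: 4 × 475 = 1900
  Σ(broken) = 3488 kJ
Bonds formed (products):
  C=O: 2 × 813 = 1626
  H-H: 4 × 424 = 1696
  Σ(formed) = 3322 kJ
ΔH = Σ(broken) − Σ(formed) = 3488 − 3322 = +166 kJ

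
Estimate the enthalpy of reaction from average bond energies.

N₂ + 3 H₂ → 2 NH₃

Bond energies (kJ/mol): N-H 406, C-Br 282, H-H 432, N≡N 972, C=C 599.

ΔH ≈ −168 kJ

Bonds broken (reactants):
  H-H: 3 × 432 = 1296
  N≡N: 1 × 972 = 972
  Σ(broken) = 2268 kJ
Bonds formed (products):
  N-H: 6 × 406 = 2436
  Σ(formed) = 2436 kJ
ΔH = Σ(broken) − Σ(formed) = 2268 − 2436 = −168 kJ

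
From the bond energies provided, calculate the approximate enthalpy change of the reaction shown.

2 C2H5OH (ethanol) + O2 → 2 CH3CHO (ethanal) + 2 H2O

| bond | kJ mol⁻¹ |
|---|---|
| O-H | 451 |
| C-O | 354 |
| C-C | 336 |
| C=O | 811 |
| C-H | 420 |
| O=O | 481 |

ΔH ≈ −495 kJ

Bonds broken (reactants):
  C-C: 2 × 336 = 672
  C-H: 10 × 420 = 4200
  C-O: 2 × 354 = 708
  O-H: 2 × 451 = 902
  O=O: 1 × 481 = 481
  Σ(broken) = 6963 kJ
Bonds formed (products):
  C-C: 2 × 336 = 672
  C-H: 8 × 420 = 3360
  C=O: 2 × 811 = 1622
  O-H: 4 × 451 = 1804
  Σ(formed) = 7458 kJ
ΔH = Σ(broken) − Σ(formed) = 6963 − 7458 = −495 kJ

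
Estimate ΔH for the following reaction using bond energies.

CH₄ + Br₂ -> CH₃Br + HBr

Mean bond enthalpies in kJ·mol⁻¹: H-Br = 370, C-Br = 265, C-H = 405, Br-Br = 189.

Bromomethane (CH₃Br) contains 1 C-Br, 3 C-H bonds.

ΔH ≈ −41 kJ

Bonds broken (reactants):
  Br-Br: 1 × 189 = 189
  C-H: 4 × 405 = 1620
  Σ(broken) = 1809 kJ
Bonds formed (products):
  C-Br: 1 × 265 = 265
  C-H: 3 × 405 = 1215
  H-Br: 1 × 370 = 370
  Σ(formed) = 1850 kJ
ΔH = Σ(broken) − Σ(formed) = 1809 − 1850 = −41 kJ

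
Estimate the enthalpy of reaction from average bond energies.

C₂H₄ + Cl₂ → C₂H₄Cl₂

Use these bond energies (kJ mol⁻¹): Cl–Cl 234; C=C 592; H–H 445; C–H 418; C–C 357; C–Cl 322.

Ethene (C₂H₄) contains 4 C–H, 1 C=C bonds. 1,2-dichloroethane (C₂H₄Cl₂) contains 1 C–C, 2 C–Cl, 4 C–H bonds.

Bonds broken (reactants):
  C–H: 4 × 418 = 1672
  C=C: 1 × 592 = 592
  Cl–Cl: 1 × 234 = 234
  Σ(broken) = 2498 kJ
Bonds formed (products):
  C–C: 1 × 357 = 357
  C–Cl: 2 × 322 = 644
  C–H: 4 × 418 = 1672
  Σ(formed) = 2673 kJ
ΔH = Σ(broken) − Σ(formed) = 2498 − 2673 = −175 kJ

ΔH ≈ −175 kJ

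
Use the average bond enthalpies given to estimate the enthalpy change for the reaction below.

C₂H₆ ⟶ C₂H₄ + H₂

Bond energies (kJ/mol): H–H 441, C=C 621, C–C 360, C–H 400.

ΔH ≈ +98 kJ

Bonds broken (reactants):
  C–C: 1 × 360 = 360
  C–H: 6 × 400 = 2400
  Σ(broken) = 2760 kJ
Bonds formed (products):
  C–H: 4 × 400 = 1600
  C=C: 1 × 621 = 621
  H–H: 1 × 441 = 441
  Σ(formed) = 2662 kJ
ΔH = Σ(broken) − Σ(formed) = 2760 − 2662 = +98 kJ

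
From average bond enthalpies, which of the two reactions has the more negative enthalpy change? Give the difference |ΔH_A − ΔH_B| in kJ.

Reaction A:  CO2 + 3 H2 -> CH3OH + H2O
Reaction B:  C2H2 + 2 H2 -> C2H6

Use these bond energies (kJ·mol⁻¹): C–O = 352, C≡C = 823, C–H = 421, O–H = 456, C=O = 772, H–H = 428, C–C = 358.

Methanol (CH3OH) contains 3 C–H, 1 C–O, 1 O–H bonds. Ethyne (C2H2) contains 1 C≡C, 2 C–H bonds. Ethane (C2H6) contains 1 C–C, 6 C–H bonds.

Reaction A:
  Bonds broken (reactants):
    C=O: 2 × 772 = 1544
    H–H: 3 × 428 = 1284
    Σ(broken) = 2828 kJ
  Bonds formed (products):
    C–H: 3 × 421 = 1263
    C–O: 1 × 352 = 352
    O–H: 3 × 456 = 1368
    Σ(formed) = 2983 kJ
  ΔH_A = 2828 − 2983 = −155 kJ
Reaction B:
  Bonds broken (reactants):
    C≡C: 1 × 823 = 823
    C–H: 2 × 421 = 842
    H–H: 2 × 428 = 856
    Σ(broken) = 2521 kJ
  Bonds formed (products):
    C–C: 1 × 358 = 358
    C–H: 6 × 421 = 2526
    Σ(formed) = 2884 kJ
  ΔH_B = 2521 − 2884 = −363 kJ
ΔH_A − ΔH_B = +208 kJ, so reaction B has the more negative ΔH; |ΔH_A − ΔH_B| = 208 kJ.

Reaction B, by 208 kJ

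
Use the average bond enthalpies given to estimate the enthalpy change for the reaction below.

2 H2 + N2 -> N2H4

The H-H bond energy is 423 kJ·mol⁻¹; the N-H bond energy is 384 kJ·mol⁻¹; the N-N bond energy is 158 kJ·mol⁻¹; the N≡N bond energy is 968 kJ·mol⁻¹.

ΔH ≈ +120 kJ

Bonds broken (reactants):
  H-H: 2 × 423 = 846
  N≡N: 1 × 968 = 968
  Σ(broken) = 1814 kJ
Bonds formed (products):
  N-H: 4 × 384 = 1536
  N-N: 1 × 158 = 158
  Σ(formed) = 1694 kJ
ΔH = Σ(broken) − Σ(formed) = 1814 − 1694 = +120 kJ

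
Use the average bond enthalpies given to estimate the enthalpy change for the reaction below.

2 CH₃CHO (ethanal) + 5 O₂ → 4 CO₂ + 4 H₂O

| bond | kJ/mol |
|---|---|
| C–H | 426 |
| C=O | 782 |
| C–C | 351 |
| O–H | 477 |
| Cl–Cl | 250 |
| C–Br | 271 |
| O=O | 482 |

Bonds broken (reactants):
  C–C: 2 × 351 = 702
  C–H: 8 × 426 = 3408
  C=O: 2 × 782 = 1564
  O=O: 5 × 482 = 2410
  Σ(broken) = 8084 kJ
Bonds formed (products):
  C=O: 8 × 782 = 6256
  O–H: 8 × 477 = 3816
  Σ(formed) = 10072 kJ
ΔH = Σ(broken) − Σ(formed) = 8084 − 10072 = −1988 kJ

ΔH ≈ −1988 kJ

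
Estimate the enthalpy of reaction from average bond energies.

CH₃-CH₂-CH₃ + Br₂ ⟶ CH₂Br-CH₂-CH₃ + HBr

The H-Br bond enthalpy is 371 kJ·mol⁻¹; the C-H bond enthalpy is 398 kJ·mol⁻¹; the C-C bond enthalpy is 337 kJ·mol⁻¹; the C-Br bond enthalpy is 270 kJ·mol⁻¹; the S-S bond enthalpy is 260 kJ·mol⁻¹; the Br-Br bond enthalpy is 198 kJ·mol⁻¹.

ΔH ≈ −45 kJ

Bonds broken (reactants):
  Br-Br: 1 × 198 = 198
  C-C: 2 × 337 = 674
  C-H: 8 × 398 = 3184
  Σ(broken) = 4056 kJ
Bonds formed (products):
  C-Br: 1 × 270 = 270
  C-C: 2 × 337 = 674
  C-H: 7 × 398 = 2786
  H-Br: 1 × 371 = 371
  Σ(formed) = 4101 kJ
ΔH = Σ(broken) − Σ(formed) = 4056 − 4101 = −45 kJ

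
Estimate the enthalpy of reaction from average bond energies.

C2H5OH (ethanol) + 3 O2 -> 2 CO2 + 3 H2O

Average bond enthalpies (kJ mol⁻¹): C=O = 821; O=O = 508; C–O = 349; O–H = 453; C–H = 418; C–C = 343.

ΔH ≈ −1243 kJ

Bonds broken (reactants):
  C–C: 1 × 343 = 343
  C–H: 5 × 418 = 2090
  C–O: 1 × 349 = 349
  O–H: 1 × 453 = 453
  O=O: 3 × 508 = 1524
  Σ(broken) = 4759 kJ
Bonds formed (products):
  C=O: 4 × 821 = 3284
  O–H: 6 × 453 = 2718
  Σ(formed) = 6002 kJ
ΔH = Σ(broken) − Σ(formed) = 4759 − 6002 = −1243 kJ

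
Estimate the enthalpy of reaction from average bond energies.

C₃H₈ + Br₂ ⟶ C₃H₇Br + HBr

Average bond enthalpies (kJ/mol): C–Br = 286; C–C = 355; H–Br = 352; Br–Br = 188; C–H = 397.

ΔH ≈ −53 kJ

Bonds broken (reactants):
  Br–Br: 1 × 188 = 188
  C–C: 2 × 355 = 710
  C–H: 8 × 397 = 3176
  Σ(broken) = 4074 kJ
Bonds formed (products):
  C–Br: 1 × 286 = 286
  C–C: 2 × 355 = 710
  C–H: 7 × 397 = 2779
  H–Br: 1 × 352 = 352
  Σ(formed) = 4127 kJ
ΔH = Σ(broken) − Σ(formed) = 4074 − 4127 = −53 kJ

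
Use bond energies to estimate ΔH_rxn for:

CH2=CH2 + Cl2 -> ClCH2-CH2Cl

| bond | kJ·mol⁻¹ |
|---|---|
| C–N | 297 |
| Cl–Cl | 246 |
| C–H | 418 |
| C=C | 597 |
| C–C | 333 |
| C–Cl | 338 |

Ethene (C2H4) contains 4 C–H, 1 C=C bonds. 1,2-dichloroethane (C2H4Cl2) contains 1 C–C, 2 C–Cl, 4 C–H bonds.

ΔH ≈ −166 kJ

Bonds broken (reactants):
  C–H: 4 × 418 = 1672
  C=C: 1 × 597 = 597
  Cl–Cl: 1 × 246 = 246
  Σ(broken) = 2515 kJ
Bonds formed (products):
  C–C: 1 × 333 = 333
  C–Cl: 2 × 338 = 676
  C–H: 4 × 418 = 1672
  Σ(formed) = 2681 kJ
ΔH = Σ(broken) − Σ(formed) = 2515 − 2681 = −166 kJ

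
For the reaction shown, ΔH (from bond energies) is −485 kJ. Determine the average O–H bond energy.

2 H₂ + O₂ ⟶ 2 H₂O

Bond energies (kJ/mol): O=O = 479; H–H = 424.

Let D be the O–H bond energy.
Σ(broken) = 2×424 + 1×479 = 1327
Σ(formed) = 4×D = 4D
ΔH = Σ(broken) − Σ(formed) = (1327) − (4D) = +1327 − 4D
Setting this equal to −485 kJ gives 4D = 1812, so D = 453 kJ/mol.

D(O–H) ≈ 453 kJ/mol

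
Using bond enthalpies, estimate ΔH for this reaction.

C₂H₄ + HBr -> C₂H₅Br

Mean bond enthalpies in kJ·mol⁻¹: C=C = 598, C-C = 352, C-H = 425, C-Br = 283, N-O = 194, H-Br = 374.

Bonds broken (reactants):
  C-H: 4 × 425 = 1700
  C=C: 1 × 598 = 598
  H-Br: 1 × 374 = 374
  Σ(broken) = 2672 kJ
Bonds formed (products):
  C-Br: 1 × 283 = 283
  C-C: 1 × 352 = 352
  C-H: 5 × 425 = 2125
  Σ(formed) = 2760 kJ
ΔH = Σ(broken) − Σ(formed) = 2672 − 2760 = −88 kJ

ΔH ≈ −88 kJ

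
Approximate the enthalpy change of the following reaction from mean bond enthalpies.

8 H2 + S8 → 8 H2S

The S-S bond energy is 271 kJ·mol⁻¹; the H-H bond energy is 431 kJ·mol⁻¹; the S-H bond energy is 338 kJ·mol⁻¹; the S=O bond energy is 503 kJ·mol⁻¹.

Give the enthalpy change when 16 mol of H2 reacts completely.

Bonds broken (reactants):
  H-H: 8 × 431 = 3448
  S-S: 8 × 271 = 2168
  Σ(broken) = 5616 kJ
Bonds formed (products):
  S-H: 16 × 338 = 5408
  Σ(formed) = 5408 kJ
ΔH = Σ(broken) − Σ(formed) = 5616 − 5408 = +208 kJ
For 2× the reaction as written: 2 × (+208) = +416 kJ

ΔH = +416 kJ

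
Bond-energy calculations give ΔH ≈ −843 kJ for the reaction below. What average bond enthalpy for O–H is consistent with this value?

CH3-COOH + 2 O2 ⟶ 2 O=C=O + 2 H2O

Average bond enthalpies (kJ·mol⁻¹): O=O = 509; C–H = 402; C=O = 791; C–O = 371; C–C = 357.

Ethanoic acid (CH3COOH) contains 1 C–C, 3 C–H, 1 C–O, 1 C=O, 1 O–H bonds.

Let D be the O–H bond energy.
Σ(broken) = 1×357 + 3×402 + 1×371 + 1×791 + 1×D + 2×509 = 3743 + D
Σ(formed) = 4×791 + 4×D = 3164 + 4D
ΔH = Σ(broken) − Σ(formed) = (3743 + D) − (3164 + 4D) = +579 − 3D
Setting this equal to −843 kJ gives 3D = 1422, so D = 474 kJ/mol.

D(O–H) ≈ 474 kJ/mol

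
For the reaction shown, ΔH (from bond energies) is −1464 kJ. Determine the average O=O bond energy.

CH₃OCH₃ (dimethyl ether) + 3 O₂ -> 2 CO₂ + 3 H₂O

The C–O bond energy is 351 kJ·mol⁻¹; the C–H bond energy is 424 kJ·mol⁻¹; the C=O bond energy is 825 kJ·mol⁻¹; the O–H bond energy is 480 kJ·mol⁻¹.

D(O=O) ≈ 490 kJ/mol

Let D be the O=O bond energy.
Σ(broken) = 6×424 + 2×351 + 3×D = 3246 + 3D
Σ(formed) = 4×825 + 6×480 = 6180
ΔH = Σ(broken) − Σ(formed) = (3246 + 3D) − (6180) = −2934 + 3D
Setting this equal to −1464 kJ gives 3D = 1470, so D = 490 kJ/mol.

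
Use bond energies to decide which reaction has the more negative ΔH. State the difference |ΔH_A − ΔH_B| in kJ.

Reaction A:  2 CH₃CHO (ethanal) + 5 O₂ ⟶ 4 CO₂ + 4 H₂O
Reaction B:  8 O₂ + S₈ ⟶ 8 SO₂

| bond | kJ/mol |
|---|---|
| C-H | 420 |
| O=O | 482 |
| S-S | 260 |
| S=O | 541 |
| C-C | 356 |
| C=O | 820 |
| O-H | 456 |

Reaction B, by 634 kJ

Reaction A:
  Bonds broken (reactants):
    C-C: 2 × 356 = 712
    C-H: 8 × 420 = 3360
    C=O: 2 × 820 = 1640
    O=O: 5 × 482 = 2410
    Σ(broken) = 8122 kJ
  Bonds formed (products):
    C=O: 8 × 820 = 6560
    O-H: 8 × 456 = 3648
    Σ(formed) = 10208 kJ
  ΔH_A = 8122 − 10208 = −2086 kJ
Reaction B:
  Bonds broken (reactants):
    O=O: 8 × 482 = 3856
    S-S: 8 × 260 = 2080
    Σ(broken) = 5936 kJ
  Bonds formed (products):
    S=O: 16 × 541 = 8656
    Σ(formed) = 8656 kJ
  ΔH_B = 5936 − 8656 = −2720 kJ
ΔH_A − ΔH_B = +634 kJ, so reaction B has the more negative ΔH; |ΔH_A − ΔH_B| = 634 kJ.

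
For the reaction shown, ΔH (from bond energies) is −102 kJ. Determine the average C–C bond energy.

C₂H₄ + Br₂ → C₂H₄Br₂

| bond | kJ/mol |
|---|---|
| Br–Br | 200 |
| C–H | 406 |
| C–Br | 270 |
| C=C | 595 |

Let D be the C–C bond energy.
Σ(broken) = 1×200 + 4×406 + 1×595 = 2419
Σ(formed) = 2×270 + 1×D + 4×406 = 2164 + D
ΔH = Σ(broken) − Σ(formed) = (2419) − (2164 + D) = +255 − D
Setting this equal to −102 kJ gives D = 357 kJ/mol.

D(C–C) ≈ 357 kJ/mol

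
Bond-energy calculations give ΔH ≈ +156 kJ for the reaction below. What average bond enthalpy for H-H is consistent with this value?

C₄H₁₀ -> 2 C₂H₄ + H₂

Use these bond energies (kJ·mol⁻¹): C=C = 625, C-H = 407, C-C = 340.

Let D be the H-H bond energy.
Σ(broken) = 3×340 + 10×407 = 5090
Σ(formed) = 8×407 + 2×625 + 1×D = 4506 + D
ΔH = Σ(broken) − Σ(formed) = (5090) − (4506 + D) = +584 − D
Setting this equal to +156 kJ gives D = 428 kJ/mol.

D(H-H) ≈ 428 kJ/mol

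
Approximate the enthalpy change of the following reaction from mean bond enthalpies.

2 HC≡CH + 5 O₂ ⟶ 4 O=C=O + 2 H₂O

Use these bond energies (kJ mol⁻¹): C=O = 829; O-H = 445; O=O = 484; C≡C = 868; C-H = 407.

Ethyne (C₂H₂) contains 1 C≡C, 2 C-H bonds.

Bonds broken (reactants):
  C≡C: 2 × 868 = 1736
  C-H: 4 × 407 = 1628
  O=O: 5 × 484 = 2420
  Σ(broken) = 5784 kJ
Bonds formed (products):
  C=O: 8 × 829 = 6632
  O-H: 4 × 445 = 1780
  Σ(formed) = 8412 kJ
ΔH = Σ(broken) − Σ(formed) = 5784 − 8412 = −2628 kJ

ΔH ≈ −2628 kJ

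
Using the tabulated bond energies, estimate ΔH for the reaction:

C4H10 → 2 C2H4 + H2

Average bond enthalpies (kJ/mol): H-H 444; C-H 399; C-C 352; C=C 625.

ΔH ≈ +160 kJ

Bonds broken (reactants):
  C-C: 3 × 352 = 1056
  C-H: 10 × 399 = 3990
  Σ(broken) = 5046 kJ
Bonds formed (products):
  C-H: 8 × 399 = 3192
  C=C: 2 × 625 = 1250
  H-H: 1 × 444 = 444
  Σ(formed) = 4886 kJ
ΔH = Σ(broken) − Σ(formed) = 5046 − 4886 = +160 kJ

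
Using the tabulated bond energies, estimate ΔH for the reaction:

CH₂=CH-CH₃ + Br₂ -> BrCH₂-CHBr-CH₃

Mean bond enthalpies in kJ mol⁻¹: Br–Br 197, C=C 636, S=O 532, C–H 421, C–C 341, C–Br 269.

ΔH ≈ −46 kJ

Bonds broken (reactants):
  Br–Br: 1 × 197 = 197
  C–C: 1 × 341 = 341
  C–H: 6 × 421 = 2526
  C=C: 1 × 636 = 636
  Σ(broken) = 3700 kJ
Bonds formed (products):
  C–Br: 2 × 269 = 538
  C–C: 2 × 341 = 682
  C–H: 6 × 421 = 2526
  Σ(formed) = 3746 kJ
ΔH = Σ(broken) − Σ(formed) = 3700 − 3746 = −46 kJ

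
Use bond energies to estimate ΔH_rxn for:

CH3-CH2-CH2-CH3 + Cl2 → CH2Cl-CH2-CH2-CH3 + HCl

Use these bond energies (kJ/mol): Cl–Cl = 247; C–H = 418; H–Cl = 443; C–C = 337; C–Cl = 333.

ΔH ≈ −111 kJ

Bonds broken (reactants):
  C–C: 3 × 337 = 1011
  C–H: 10 × 418 = 4180
  Cl–Cl: 1 × 247 = 247
  Σ(broken) = 5438 kJ
Bonds formed (products):
  C–C: 3 × 337 = 1011
  C–Cl: 1 × 333 = 333
  C–H: 9 × 418 = 3762
  H–Cl: 1 × 443 = 443
  Σ(formed) = 5549 kJ
ΔH = Σ(broken) − Σ(formed) = 5438 − 5549 = −111 kJ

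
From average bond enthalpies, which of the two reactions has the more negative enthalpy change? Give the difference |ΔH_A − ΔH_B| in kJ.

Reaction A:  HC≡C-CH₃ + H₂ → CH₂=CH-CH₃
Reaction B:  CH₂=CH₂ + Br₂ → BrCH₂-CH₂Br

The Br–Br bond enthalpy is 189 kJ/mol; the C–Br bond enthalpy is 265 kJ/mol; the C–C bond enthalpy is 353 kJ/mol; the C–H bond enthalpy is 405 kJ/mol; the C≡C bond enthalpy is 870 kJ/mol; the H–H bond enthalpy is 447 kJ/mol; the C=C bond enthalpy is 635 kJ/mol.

Reaction A, by 69 kJ

Reaction A:
  Bonds broken (reactants):
    C≡C: 1 × 870 = 870
    C–C: 1 × 353 = 353
    C–H: 4 × 405 = 1620
    H–H: 1 × 447 = 447
    Σ(broken) = 3290 kJ
  Bonds formed (products):
    C–C: 1 × 353 = 353
    C–H: 6 × 405 = 2430
    C=C: 1 × 635 = 635
    Σ(formed) = 3418 kJ
  ΔH_A = 3290 − 3418 = −128 kJ
Reaction B:
  Bonds broken (reactants):
    Br–Br: 1 × 189 = 189
    C–H: 4 × 405 = 1620
    C=C: 1 × 635 = 635
    Σ(broken) = 2444 kJ
  Bonds formed (products):
    C–Br: 2 × 265 = 530
    C–C: 1 × 353 = 353
    C–H: 4 × 405 = 1620
    Σ(formed) = 2503 kJ
  ΔH_B = 2444 − 2503 = −59 kJ
ΔH_A − ΔH_B = −69 kJ, so reaction A has the more negative ΔH; |ΔH_A − ΔH_B| = 69 kJ.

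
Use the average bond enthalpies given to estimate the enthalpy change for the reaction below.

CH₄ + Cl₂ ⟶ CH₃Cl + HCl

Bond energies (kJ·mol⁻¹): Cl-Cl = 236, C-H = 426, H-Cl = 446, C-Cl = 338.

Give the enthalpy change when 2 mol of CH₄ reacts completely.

ΔH = −244 kJ

Bonds broken (reactants):
  C-H: 4 × 426 = 1704
  Cl-Cl: 1 × 236 = 236
  Σ(broken) = 1940 kJ
Bonds formed (products):
  C-Cl: 1 × 338 = 338
  C-H: 3 × 426 = 1278
  H-Cl: 1 × 446 = 446
  Σ(formed) = 2062 kJ
ΔH = Σ(broken) − Σ(formed) = 1940 − 2062 = −122 kJ
For 2× the reaction as written: 2 × (−122) = −244 kJ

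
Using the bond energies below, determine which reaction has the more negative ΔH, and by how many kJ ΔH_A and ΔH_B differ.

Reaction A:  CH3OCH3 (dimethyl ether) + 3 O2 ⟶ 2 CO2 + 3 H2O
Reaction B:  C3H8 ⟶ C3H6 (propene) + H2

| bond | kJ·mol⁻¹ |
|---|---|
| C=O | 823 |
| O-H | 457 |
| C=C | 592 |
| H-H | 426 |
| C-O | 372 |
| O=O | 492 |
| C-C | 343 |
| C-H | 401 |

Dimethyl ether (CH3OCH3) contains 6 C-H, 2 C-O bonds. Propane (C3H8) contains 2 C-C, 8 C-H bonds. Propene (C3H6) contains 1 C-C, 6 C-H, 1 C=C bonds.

Reaction A, by 1535 kJ

Reaction A:
  Bonds broken (reactants):
    C-H: 6 × 401 = 2406
    C-O: 2 × 372 = 744
    O=O: 3 × 492 = 1476
    Σ(broken) = 4626 kJ
  Bonds formed (products):
    C=O: 4 × 823 = 3292
    O-H: 6 × 457 = 2742
    Σ(formed) = 6034 kJ
  ΔH_A = 4626 − 6034 = −1408 kJ
Reaction B:
  Bonds broken (reactants):
    C-C: 2 × 343 = 686
    C-H: 8 × 401 = 3208
    Σ(broken) = 3894 kJ
  Bonds formed (products):
    C-C: 1 × 343 = 343
    C-H: 6 × 401 = 2406
    C=C: 1 × 592 = 592
    H-H: 1 × 426 = 426
    Σ(formed) = 3767 kJ
  ΔH_B = 3894 − 3767 = +127 kJ
ΔH_A − ΔH_B = −1535 kJ, so reaction A has the more negative ΔH; |ΔH_A − ΔH_B| = 1535 kJ.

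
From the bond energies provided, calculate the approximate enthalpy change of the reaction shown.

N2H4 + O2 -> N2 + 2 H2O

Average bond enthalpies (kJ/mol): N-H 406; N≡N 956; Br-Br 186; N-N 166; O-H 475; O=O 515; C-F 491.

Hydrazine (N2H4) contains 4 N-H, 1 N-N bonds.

ΔH ≈ −551 kJ

Bonds broken (reactants):
  N-H: 4 × 406 = 1624
  N-N: 1 × 166 = 166
  O=O: 1 × 515 = 515
  Σ(broken) = 2305 kJ
Bonds formed (products):
  N≡N: 1 × 956 = 956
  O-H: 4 × 475 = 1900
  Σ(formed) = 2856 kJ
ΔH = Σ(broken) − Σ(formed) = 2305 − 2856 = −551 kJ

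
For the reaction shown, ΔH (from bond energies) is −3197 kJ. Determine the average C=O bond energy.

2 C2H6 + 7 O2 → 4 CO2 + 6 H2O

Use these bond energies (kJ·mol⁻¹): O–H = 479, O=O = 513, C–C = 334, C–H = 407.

Let D be the C=O bond energy.
Σ(broken) = 2×334 + 12×407 + 7×513 = 9143
Σ(formed) = 8×D + 12×479 = 5748 + 8D
ΔH = Σ(broken) − Σ(formed) = (9143) − (5748 + 8D) = +3395 − 8D
Setting this equal to −3197 kJ gives 8D = 6592, so D = 824 kJ/mol.

D(C=O) ≈ 824 kJ/mol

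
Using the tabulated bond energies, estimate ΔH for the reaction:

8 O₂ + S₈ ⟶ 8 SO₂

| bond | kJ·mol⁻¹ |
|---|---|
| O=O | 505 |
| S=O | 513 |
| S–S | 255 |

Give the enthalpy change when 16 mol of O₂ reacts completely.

Bonds broken (reactants):
  O=O: 8 × 505 = 4040
  S–S: 8 × 255 = 2040
  Σ(broken) = 6080 kJ
Bonds formed (products):
  S=O: 16 × 513 = 8208
  Σ(formed) = 8208 kJ
ΔH = Σ(broken) − Σ(formed) = 6080 − 8208 = −2128 kJ
For 2× the reaction as written: 2 × (−2128) = −4256 kJ

ΔH = −4256 kJ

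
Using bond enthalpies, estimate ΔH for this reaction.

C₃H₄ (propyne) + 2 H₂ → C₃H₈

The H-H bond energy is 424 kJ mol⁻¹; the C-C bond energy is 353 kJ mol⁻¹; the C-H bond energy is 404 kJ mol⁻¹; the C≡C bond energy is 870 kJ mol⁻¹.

ΔH ≈ −251 kJ

Bonds broken (reactants):
  C≡C: 1 × 870 = 870
  C-C: 1 × 353 = 353
  C-H: 4 × 404 = 1616
  H-H: 2 × 424 = 848
  Σ(broken) = 3687 kJ
Bonds formed (products):
  C-C: 2 × 353 = 706
  C-H: 8 × 404 = 3232
  Σ(formed) = 3938 kJ
ΔH = Σ(broken) − Σ(formed) = 3687 − 3938 = −251 kJ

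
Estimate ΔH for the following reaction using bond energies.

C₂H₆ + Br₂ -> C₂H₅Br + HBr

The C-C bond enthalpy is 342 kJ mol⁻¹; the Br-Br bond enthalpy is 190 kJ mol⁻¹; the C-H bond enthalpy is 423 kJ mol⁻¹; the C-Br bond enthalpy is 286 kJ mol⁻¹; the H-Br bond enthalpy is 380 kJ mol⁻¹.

ΔH ≈ −53 kJ

Bonds broken (reactants):
  Br-Br: 1 × 190 = 190
  C-C: 1 × 342 = 342
  C-H: 6 × 423 = 2538
  Σ(broken) = 3070 kJ
Bonds formed (products):
  C-Br: 1 × 286 = 286
  C-C: 1 × 342 = 342
  C-H: 5 × 423 = 2115
  H-Br: 1 × 380 = 380
  Σ(formed) = 3123 kJ
ΔH = Σ(broken) − Σ(formed) = 3070 − 3123 = −53 kJ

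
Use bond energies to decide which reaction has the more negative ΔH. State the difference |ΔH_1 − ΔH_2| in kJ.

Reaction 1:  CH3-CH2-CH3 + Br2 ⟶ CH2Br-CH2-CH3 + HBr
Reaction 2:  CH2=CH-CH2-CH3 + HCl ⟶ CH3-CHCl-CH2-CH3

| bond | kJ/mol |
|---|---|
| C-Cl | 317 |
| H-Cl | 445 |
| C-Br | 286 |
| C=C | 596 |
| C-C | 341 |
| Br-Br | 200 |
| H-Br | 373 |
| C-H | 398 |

Reaction 1:
  Bonds broken (reactants):
    Br-Br: 1 × 200 = 200
    C-C: 2 × 341 = 682
    C-H: 8 × 398 = 3184
    Σ(broken) = 4066 kJ
  Bonds formed (products):
    C-Br: 1 × 286 = 286
    C-C: 2 × 341 = 682
    C-H: 7 × 398 = 2786
    H-Br: 1 × 373 = 373
    Σ(formed) = 4127 kJ
  ΔH_1 = 4066 − 4127 = −61 kJ
Reaction 2:
  Bonds broken (reactants):
    C-C: 2 × 341 = 682
    C-H: 8 × 398 = 3184
    C=C: 1 × 596 = 596
    H-Cl: 1 × 445 = 445
    Σ(broken) = 4907 kJ
  Bonds formed (products):
    C-C: 3 × 341 = 1023
    C-Cl: 1 × 317 = 317
    C-H: 9 × 398 = 3582
    Σ(formed) = 4922 kJ
  ΔH_2 = 4907 − 4922 = −15 kJ
ΔH_1 − ΔH_2 = −46 kJ, so reaction 1 has the more negative ΔH; |ΔH_1 − ΔH_2| = 46 kJ.

Reaction 1, by 46 kJ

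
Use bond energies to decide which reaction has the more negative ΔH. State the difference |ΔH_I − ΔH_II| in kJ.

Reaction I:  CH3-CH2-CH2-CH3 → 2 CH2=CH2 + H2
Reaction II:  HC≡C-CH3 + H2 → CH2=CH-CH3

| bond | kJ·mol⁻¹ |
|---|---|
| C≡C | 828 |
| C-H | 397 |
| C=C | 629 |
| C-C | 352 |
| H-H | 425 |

Reaction II, by 337 kJ

Reaction I:
  Bonds broken (reactants):
    C-C: 3 × 352 = 1056
    C-H: 10 × 397 = 3970
    Σ(broken) = 5026 kJ
  Bonds formed (products):
    C-H: 8 × 397 = 3176
    C=C: 2 × 629 = 1258
    H-H: 1 × 425 = 425
    Σ(formed) = 4859 kJ
  ΔH_I = 5026 − 4859 = +167 kJ
Reaction II:
  Bonds broken (reactants):
    C≡C: 1 × 828 = 828
    C-C: 1 × 352 = 352
    C-H: 4 × 397 = 1588
    H-H: 1 × 425 = 425
    Σ(broken) = 3193 kJ
  Bonds formed (products):
    C-C: 1 × 352 = 352
    C-H: 6 × 397 = 2382
    C=C: 1 × 629 = 629
    Σ(formed) = 3363 kJ
  ΔH_II = 3193 − 3363 = −170 kJ
ΔH_I − ΔH_II = +337 kJ, so reaction II has the more negative ΔH; |ΔH_I − ΔH_II| = 337 kJ.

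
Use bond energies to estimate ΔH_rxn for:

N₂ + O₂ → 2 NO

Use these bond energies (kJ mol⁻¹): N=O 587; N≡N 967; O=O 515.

ΔH ≈ +308 kJ

Bonds broken (reactants):
  N≡N: 1 × 967 = 967
  O=O: 1 × 515 = 515
  Σ(broken) = 1482 kJ
Bonds formed (products):
  N=O: 2 × 587 = 1174
  Σ(formed) = 1174 kJ
ΔH = Σ(broken) − Σ(formed) = 1482 − 1174 = +308 kJ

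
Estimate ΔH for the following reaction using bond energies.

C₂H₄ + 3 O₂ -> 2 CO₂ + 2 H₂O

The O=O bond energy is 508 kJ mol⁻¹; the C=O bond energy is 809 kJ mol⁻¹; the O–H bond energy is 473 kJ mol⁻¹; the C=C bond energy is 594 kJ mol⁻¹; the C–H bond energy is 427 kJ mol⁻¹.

ΔH ≈ −1302 kJ

Bonds broken (reactants):
  C–H: 4 × 427 = 1708
  C=C: 1 × 594 = 594
  O=O: 3 × 508 = 1524
  Σ(broken) = 3826 kJ
Bonds formed (products):
  C=O: 4 × 809 = 3236
  O–H: 4 × 473 = 1892
  Σ(formed) = 5128 kJ
ΔH = Σ(broken) − Σ(formed) = 3826 − 5128 = −1302 kJ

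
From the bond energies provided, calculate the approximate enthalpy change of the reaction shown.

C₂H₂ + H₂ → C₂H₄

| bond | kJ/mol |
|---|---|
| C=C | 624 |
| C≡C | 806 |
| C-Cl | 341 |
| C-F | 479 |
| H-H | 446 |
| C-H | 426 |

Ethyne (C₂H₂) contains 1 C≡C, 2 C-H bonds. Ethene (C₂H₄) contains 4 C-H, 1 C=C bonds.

ΔH ≈ −224 kJ

Bonds broken (reactants):
  C≡C: 1 × 806 = 806
  C-H: 2 × 426 = 852
  H-H: 1 × 446 = 446
  Σ(broken) = 2104 kJ
Bonds formed (products):
  C-H: 4 × 426 = 1704
  C=C: 1 × 624 = 624
  Σ(formed) = 2328 kJ
ΔH = Σ(broken) − Σ(formed) = 2104 − 2328 = −224 kJ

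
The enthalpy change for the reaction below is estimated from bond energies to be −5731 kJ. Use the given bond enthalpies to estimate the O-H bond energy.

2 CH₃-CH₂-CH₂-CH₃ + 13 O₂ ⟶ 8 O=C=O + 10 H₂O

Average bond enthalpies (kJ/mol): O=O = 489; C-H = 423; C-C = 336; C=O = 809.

D(O-H) ≈ 481 kJ/mol

Let D be the O-H bond energy.
Σ(broken) = 6×336 + 20×423 + 13×489 = 16833
Σ(formed) = 16×809 + 20×D = 12944 + 20D
ΔH = Σ(broken) − Σ(formed) = (16833) − (12944 + 20D) = +3889 − 20D
Setting this equal to −5731 kJ gives 20D = 9620, so D = 481 kJ/mol.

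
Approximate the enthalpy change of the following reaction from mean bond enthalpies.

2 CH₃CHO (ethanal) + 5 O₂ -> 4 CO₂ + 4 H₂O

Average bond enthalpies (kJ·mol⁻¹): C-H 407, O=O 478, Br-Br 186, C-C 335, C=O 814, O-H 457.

ΔH ≈ −2224 kJ

Bonds broken (reactants):
  C-C: 2 × 335 = 670
  C-H: 8 × 407 = 3256
  C=O: 2 × 814 = 1628
  O=O: 5 × 478 = 2390
  Σ(broken) = 7944 kJ
Bonds formed (products):
  C=O: 8 × 814 = 6512
  O-H: 8 × 457 = 3656
  Σ(formed) = 10168 kJ
ΔH = Σ(broken) − Σ(formed) = 7944 − 10168 = −2224 kJ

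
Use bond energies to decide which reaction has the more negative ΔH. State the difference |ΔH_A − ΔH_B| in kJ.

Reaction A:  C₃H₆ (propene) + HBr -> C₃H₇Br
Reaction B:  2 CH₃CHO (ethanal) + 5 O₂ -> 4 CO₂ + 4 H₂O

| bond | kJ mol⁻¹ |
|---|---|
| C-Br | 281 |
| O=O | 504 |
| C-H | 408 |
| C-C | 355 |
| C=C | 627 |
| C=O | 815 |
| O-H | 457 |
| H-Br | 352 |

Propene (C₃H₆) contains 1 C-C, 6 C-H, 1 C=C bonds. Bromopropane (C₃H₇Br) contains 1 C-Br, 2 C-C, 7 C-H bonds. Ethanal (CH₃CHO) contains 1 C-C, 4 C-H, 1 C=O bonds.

Reaction A:
  Bonds broken (reactants):
    C-C: 1 × 355 = 355
    C-H: 6 × 408 = 2448
    C=C: 1 × 627 = 627
    H-Br: 1 × 352 = 352
    Σ(broken) = 3782 kJ
  Bonds formed (products):
    C-Br: 1 × 281 = 281
    C-C: 2 × 355 = 710
    C-H: 7 × 408 = 2856
    Σ(formed) = 3847 kJ
  ΔH_A = 3782 − 3847 = −65 kJ
Reaction B:
  Bonds broken (reactants):
    C-C: 2 × 355 = 710
    C-H: 8 × 408 = 3264
    C=O: 2 × 815 = 1630
    O=O: 5 × 504 = 2520
    Σ(broken) = 8124 kJ
  Bonds formed (products):
    C=O: 8 × 815 = 6520
    O-H: 8 × 457 = 3656
    Σ(formed) = 10176 kJ
  ΔH_B = 8124 − 10176 = −2052 kJ
ΔH_A − ΔH_B = +1987 kJ, so reaction B has the more negative ΔH; |ΔH_A − ΔH_B| = 1987 kJ.

Reaction B, by 1987 kJ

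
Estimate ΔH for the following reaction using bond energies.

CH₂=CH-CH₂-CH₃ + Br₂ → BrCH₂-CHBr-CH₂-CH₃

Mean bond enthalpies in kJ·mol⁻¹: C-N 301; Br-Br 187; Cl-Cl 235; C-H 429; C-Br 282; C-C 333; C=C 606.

ΔH ≈ −104 kJ

Bonds broken (reactants):
  Br-Br: 1 × 187 = 187
  C-C: 2 × 333 = 666
  C-H: 8 × 429 = 3432
  C=C: 1 × 606 = 606
  Σ(broken) = 4891 kJ
Bonds formed (products):
  C-Br: 2 × 282 = 564
  C-C: 3 × 333 = 999
  C-H: 8 × 429 = 3432
  Σ(formed) = 4995 kJ
ΔH = Σ(broken) − Σ(formed) = 4891 − 4995 = −104 kJ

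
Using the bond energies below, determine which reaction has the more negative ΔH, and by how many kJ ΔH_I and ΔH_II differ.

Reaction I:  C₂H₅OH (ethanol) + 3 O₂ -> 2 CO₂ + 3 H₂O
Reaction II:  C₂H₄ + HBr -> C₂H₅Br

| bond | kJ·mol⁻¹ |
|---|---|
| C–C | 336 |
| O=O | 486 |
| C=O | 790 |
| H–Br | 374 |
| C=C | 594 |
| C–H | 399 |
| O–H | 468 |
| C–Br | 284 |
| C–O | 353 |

Reaction I, by 1307 kJ

Reaction I:
  Bonds broken (reactants):
    C–C: 1 × 336 = 336
    C–H: 5 × 399 = 1995
    C–O: 1 × 353 = 353
    O–H: 1 × 468 = 468
    O=O: 3 × 486 = 1458
    Σ(broken) = 4610 kJ
  Bonds formed (products):
    C=O: 4 × 790 = 3160
    O–H: 6 × 468 = 2808
    Σ(formed) = 5968 kJ
  ΔH_I = 4610 − 5968 = −1358 kJ
Reaction II:
  Bonds broken (reactants):
    C–H: 4 × 399 = 1596
    C=C: 1 × 594 = 594
    H–Br: 1 × 374 = 374
    Σ(broken) = 2564 kJ
  Bonds formed (products):
    C–Br: 1 × 284 = 284
    C–C: 1 × 336 = 336
    C–H: 5 × 399 = 1995
    Σ(formed) = 2615 kJ
  ΔH_II = 2564 − 2615 = −51 kJ
ΔH_I − ΔH_II = −1307 kJ, so reaction I has the more negative ΔH; |ΔH_I − ΔH_II| = 1307 kJ.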